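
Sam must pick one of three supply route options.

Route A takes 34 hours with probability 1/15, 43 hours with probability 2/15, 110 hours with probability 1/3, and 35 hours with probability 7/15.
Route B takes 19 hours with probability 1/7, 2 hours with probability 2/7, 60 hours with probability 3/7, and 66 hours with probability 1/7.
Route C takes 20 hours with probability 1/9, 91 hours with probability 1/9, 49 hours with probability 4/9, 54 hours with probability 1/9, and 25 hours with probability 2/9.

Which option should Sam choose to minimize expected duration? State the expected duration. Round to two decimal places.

Route A = 1/15 × 34 + 2/15 × 43 + 1/3 × 110 + 7/15 × 35 = 2.2667 + 5.7333 + 36.6667 + 16.3333 = 61
Route B = 1/7 × 19 + 2/7 × 2 + 3/7 × 60 + 1/7 × 66 = 2.7143 + 0.5714 + 25.7143 + 9.4286 = 38.4286
Route C = 1/9 × 20 + 1/9 × 91 + 4/9 × 49 + 1/9 × 54 + 2/9 × 25 = 2.2222 + 10.1111 + 21.7778 + 6 + 5.5556 = 45.6667

Route B (38.43 hours)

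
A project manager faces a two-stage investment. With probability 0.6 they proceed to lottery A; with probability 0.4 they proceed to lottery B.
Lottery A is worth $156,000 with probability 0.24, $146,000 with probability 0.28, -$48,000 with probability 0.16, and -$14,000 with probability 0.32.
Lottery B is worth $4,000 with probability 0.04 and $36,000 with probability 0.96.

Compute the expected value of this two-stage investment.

$53,584

EV(A) = 0.24 × 156000 + 0.28 × 146000 + 0.16 × (-48000) + 0.32 × (-14000) = 37440 + 40880 − 7680 − 4480 = 66160
EV(B) = 0.04 × 4000 + 0.96 × 36000 = 160 + 34560 = 34720
Overall = 0.6 × 66160 + 0.4 × 34720 = 39696 + 13888 = 53584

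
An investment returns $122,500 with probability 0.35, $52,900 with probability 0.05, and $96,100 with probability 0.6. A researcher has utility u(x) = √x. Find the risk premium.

E[u] = 0.35·√122500 + 0.05·√52900 + 0.6·√96100 = 0.35·350 + 0.05·230 + 0.6·310 = 320
CE = (320)² = 102400
Risk premium = EV − CE = 103180 − 102400 = 780

$780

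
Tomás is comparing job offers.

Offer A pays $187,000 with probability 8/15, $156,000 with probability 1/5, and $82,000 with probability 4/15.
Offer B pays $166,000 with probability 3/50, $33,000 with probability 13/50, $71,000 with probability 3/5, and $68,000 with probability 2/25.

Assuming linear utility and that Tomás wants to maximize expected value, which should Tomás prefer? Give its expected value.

Offer A ($152,800)

Offer A = 8/15 × 187000 + 1/5 × 156000 + 4/15 × 82000 = 99733.3333 + 31200 + 21866.6667 = 152800
Offer B = 3/50 × 166000 + 13/50 × 33000 + 3/5 × 71000 + 2/25 × 68000 = 9960 + 8580 + 42600 + 5440 = 66580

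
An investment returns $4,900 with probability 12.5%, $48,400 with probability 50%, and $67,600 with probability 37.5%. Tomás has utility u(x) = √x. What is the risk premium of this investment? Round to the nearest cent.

$3,398.44

E[u] = 0.125·√4900 + 0.5·√48400 + 0.375·√67600 = 0.125·70 + 0.5·220 + 0.375·260 = 216.25
CE = (216.25)² = 46764.0625
Risk premium = EV − CE = 50162.5 − 46764.0625 = 3398.4375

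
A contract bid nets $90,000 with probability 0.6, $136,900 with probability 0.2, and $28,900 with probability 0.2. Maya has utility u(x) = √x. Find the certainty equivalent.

E[u] = 0.6·√90000 + 0.2·√136900 + 0.2·√28900 = 0.6·300 + 0.2·370 + 0.2·170 = 288
CE = (288)² = 82944

$82,944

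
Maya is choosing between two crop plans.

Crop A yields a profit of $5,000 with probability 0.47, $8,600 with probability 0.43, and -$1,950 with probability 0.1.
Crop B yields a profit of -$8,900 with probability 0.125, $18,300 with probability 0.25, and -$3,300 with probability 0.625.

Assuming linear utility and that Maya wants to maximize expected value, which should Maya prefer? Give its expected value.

Crop A = 0.47 × 5000 + 0.43 × 8600 + 0.1 × (-1950) = 2350 + 3698 − 195 = 5853
Crop B = 0.125 × (-8900) + 0.25 × 18300 + 0.625 × (-3300) = -1112.5 + 4575 − 2062.5 = 1400

Crop A ($5,853)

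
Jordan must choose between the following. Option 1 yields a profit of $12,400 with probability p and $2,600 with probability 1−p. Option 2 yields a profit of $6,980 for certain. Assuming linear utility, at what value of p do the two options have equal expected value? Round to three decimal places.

p·12400 + (1−p)·2600 = 6980
9800p + 2600 = 6980
p = (6980 − 2600) / 9800

p = 0.447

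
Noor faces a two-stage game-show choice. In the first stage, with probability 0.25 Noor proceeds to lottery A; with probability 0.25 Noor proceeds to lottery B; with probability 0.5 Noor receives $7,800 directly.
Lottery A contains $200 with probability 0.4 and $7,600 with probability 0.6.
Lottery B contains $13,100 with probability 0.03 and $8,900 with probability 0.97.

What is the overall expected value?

EV(A) = 0.4 × 200 + 0.6 × 7600 = 80 + 4560 = 4640
EV(B) = 0.03 × 13100 + 0.97 × 8900 = 393 + 8633 = 9026
Branch C: 7800 (certain)
Overall = 0.25 × 4640 + 0.25 × 9026 + 0.5 × 7800 = 1160 + 2256.5 + 3900 = 7316.5

$7,316.50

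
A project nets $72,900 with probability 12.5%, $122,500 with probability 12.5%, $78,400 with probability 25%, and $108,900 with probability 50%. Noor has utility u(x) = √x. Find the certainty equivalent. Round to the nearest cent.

E[u] = 0.125·√72900 + 0.125·√122500 + 0.25·√78400 + 0.5·√108900 = 0.125·270 + 0.125·350 + 0.25·280 + 0.5·330 = 312.5
CE = (312.5)² = 97656.25

$97,656.25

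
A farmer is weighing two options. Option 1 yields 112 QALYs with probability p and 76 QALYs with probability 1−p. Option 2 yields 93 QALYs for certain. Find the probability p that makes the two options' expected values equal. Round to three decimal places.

p = 0.472

p·112 + (1−p)·76 = 93
36p + 76 = 93
p = (93 − 76) / 36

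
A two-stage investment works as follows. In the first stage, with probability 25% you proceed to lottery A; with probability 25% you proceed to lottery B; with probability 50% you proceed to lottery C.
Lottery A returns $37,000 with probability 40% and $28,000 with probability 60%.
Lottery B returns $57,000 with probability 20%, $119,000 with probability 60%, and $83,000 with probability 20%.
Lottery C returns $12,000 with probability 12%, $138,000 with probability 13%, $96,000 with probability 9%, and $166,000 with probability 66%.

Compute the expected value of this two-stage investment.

EV(A) = 0.4 × 37000 + 0.6 × 28000 = 14800 + 16800 = 31600
EV(B) = 0.2 × 57000 + 0.6 × 119000 + 0.2 × 83000 = 11400 + 71400 + 16600 = 99400
EV(C) = 0.12 × 12000 + 0.13 × 138000 + 0.09 × 96000 + 0.66 × 166000 = 1440 + 17940 + 8640 + 109560 = 137580
Overall = 0.25 × 31600 + 0.25 × 99400 + 0.5 × 137580 = 7900 + 24850 + 68790 = 101540

$101,540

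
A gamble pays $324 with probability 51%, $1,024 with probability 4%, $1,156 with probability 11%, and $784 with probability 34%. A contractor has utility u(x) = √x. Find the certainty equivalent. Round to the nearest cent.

$562.64

E[u] = 0.51·√324 + 0.04·√1024 + 0.11·√1156 + 0.34·√784 = 0.51·18 + 0.04·32 + 0.11·34 + 0.34·28 = 23.72
CE = (23.72)² = 562.6384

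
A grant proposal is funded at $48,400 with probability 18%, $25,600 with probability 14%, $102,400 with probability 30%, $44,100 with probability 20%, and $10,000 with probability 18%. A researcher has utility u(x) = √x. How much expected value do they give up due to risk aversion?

E[u] = 0.18·√48400 + 0.14·√25600 + 0.3·√102400 + 0.2·√44100 + 0.18·√10000 = 0.18·220 + 0.14·160 + 0.3·320 + 0.2·210 + 0.18·100 = 218
CE = (218)² = 47524
Risk premium = EV − CE = 53636 − 47524 = 6112

$6,112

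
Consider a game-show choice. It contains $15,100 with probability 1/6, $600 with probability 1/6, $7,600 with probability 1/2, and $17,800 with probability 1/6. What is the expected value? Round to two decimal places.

$9,383.33

EV = 1/6 × 15100 + 1/6 × 600 + 1/2 × 7600 + 1/6 × 17800 = 2516.6667 + 100 + 3800 + 2966.6667 = 9383.3333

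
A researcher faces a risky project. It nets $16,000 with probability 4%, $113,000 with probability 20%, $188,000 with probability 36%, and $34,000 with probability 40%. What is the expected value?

EV = 0.04 × 16000 + 0.2 × 113000 + 0.36 × 188000 + 0.4 × 34000 = 640 + 22600 + 67680 + 13600 = 104520

$104,520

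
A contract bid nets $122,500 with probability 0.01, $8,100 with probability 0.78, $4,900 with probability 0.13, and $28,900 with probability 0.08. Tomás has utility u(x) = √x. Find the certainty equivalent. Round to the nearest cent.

$9,292.96

E[u] = 0.01·√122500 + 0.78·√8100 + 0.13·√4900 + 0.08·√28900 = 0.01·350 + 0.78·90 + 0.13·70 + 0.08·170 = 96.4
CE = (96.4)² = 9292.96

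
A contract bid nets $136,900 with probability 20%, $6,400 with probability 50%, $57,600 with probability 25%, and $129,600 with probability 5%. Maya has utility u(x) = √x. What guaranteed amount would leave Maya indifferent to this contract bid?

E[u] = 0.2·√136900 + 0.5·√6400 + 0.25·√57600 + 0.05·√129600 = 0.2·370 + 0.5·80 + 0.25·240 + 0.05·360 = 192
CE = (192)² = 36864

$36,864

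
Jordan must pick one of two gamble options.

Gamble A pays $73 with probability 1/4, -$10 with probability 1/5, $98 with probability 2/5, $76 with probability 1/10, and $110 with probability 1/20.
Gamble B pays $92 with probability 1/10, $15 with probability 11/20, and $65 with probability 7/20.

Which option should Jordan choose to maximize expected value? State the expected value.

Gamble A = 1/4 × 73 + 1/5 × (-10) + 2/5 × 98 + 1/10 × 76 + 1/20 × 110 = 18.25 − 2 + 39.2 + 7.6 + 5.5 = 68.55
Gamble B = 1/10 × 92 + 11/20 × 15 + 7/20 × 65 = 9.2 + 8.25 + 22.75 = 40.2

Gamble A ($68.55)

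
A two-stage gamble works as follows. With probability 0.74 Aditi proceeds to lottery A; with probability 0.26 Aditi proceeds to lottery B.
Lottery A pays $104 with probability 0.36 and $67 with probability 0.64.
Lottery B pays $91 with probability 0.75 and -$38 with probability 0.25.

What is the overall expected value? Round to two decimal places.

EV(A) = 0.36 × 104 + 0.64 × 67 = 37.44 + 42.88 = 80.32
EV(B) = 0.75 × 91 + 0.25 × (-38) = 68.25 − 9.5 = 58.75
Overall = 0.74 × 80.32 + 0.26 × 58.75 = 59.4368 + 15.275 = 74.7118

$74.71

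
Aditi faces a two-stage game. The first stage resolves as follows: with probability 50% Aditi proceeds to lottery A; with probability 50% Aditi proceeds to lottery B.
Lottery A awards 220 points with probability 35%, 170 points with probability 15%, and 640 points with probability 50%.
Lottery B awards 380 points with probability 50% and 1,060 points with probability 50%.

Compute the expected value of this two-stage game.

571.25 points

EV(A) = 0.35 × 220 + 0.15 × 170 + 0.5 × 640 = 77 + 25.5 + 320 = 422.5
EV(B) = 0.5 × 380 + 0.5 × 1060 = 190 + 530 = 720
Overall = 0.5 × 422.5 + 0.5 × 720 = 211.25 + 360 = 571.25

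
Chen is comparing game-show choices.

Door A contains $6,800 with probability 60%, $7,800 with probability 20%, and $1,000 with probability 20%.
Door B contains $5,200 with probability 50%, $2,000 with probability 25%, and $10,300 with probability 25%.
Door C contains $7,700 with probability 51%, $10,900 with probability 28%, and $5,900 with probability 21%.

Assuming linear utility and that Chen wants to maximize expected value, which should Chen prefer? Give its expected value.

Door A = 0.6 × 6800 + 0.2 × 7800 + 0.2 × 1000 = 4080 + 1560 + 200 = 5840
Door B = 0.5 × 5200 + 0.25 × 2000 + 0.25 × 10300 = 2600 + 500 + 2575 = 5675
Door C = 0.51 × 7700 + 0.28 × 10900 + 0.21 × 5900 = 3927 + 3052 + 1239 = 8218

Door C ($8,218)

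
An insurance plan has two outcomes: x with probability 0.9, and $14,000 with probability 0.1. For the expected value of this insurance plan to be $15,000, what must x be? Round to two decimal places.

0.9·x + 0.1·14000 = 15000
0.9·x = 15000 − 1400 = 13600
x = 13600 / 0.9 = 15111.1111

x = $15,111.11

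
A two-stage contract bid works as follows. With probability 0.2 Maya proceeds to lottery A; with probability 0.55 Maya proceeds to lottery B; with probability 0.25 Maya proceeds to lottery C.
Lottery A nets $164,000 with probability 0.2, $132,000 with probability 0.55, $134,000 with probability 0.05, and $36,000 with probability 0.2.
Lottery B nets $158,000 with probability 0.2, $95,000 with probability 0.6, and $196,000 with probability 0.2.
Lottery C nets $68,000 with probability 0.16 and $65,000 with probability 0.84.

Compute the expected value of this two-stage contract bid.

$110,520

EV(A) = 0.2 × 164000 + 0.55 × 132000 + 0.05 × 134000 + 0.2 × 36000 = 32800 + 72600 + 6700 + 7200 = 119300
EV(B) = 0.2 × 158000 + 0.6 × 95000 + 0.2 × 196000 = 31600 + 57000 + 39200 = 127800
EV(C) = 0.16 × 68000 + 0.84 × 65000 = 10880 + 54600 = 65480
Overall = 0.2 × 119300 + 0.55 × 127800 + 0.25 × 65480 = 23860 + 70290 + 16370 = 110520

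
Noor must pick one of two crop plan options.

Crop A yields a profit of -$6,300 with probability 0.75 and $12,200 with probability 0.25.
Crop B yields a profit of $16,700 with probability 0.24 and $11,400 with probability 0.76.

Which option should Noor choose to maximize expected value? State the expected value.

Crop B ($12,672)

Crop A = 0.75 × (-6300) + 0.25 × 12200 = -4725 + 3050 = -1675
Crop B = 0.24 × 16700 + 0.76 × 11400 = 4008 + 8664 = 12672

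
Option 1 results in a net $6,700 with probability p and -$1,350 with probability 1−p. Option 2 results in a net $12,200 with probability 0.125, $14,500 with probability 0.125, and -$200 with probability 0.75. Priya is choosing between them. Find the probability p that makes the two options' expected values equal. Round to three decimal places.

EV(Option 2) = 0.125 × 12200 + 0.125 × 14500 + 0.75 × (-200) = 1525 + 1812.5 − 150 = 3187.5
p·6700 + (1−p)·(-1350) = 3187.5
8050p − 1350 = 3187.5
p = (3187.5 + 1350) / 8050

p = 0.564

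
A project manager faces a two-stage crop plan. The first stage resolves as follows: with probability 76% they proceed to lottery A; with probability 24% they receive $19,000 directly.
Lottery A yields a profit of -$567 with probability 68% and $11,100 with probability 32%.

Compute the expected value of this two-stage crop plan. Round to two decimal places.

$6,966.49

EV(A) = 0.68 × (-567) + 0.32 × 11100 = -385.56 + 3552 = 3166.44
Branch B: 19000 (certain)
Overall = 0.76 × 3166.44 + 0.24 × 19000 = 2406.4944 + 4560 = 6966.4944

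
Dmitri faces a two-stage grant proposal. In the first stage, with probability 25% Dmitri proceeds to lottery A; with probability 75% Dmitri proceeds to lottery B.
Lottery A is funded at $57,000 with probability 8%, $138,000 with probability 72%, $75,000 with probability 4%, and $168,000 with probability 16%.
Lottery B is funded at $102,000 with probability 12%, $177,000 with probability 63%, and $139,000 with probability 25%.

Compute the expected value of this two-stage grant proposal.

$152,325

EV(A) = 0.08 × 57000 + 0.72 × 138000 + 0.04 × 75000 + 0.16 × 168000 = 4560 + 99360 + 3000 + 26880 = 133800
EV(B) = 0.12 × 102000 + 0.63 × 177000 + 0.25 × 139000 = 12240 + 111510 + 34750 = 158500
Overall = 0.25 × 133800 + 0.75 × 158500 = 33450 + 118875 = 152325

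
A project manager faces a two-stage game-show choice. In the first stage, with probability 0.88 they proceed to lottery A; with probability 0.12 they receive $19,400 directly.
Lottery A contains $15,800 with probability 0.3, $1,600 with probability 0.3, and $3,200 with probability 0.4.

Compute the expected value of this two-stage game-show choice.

EV(A) = 0.3 × 15800 + 0.3 × 1600 + 0.4 × 3200 = 4740 + 480 + 1280 = 6500
Branch B: 19400 (certain)
Overall = 0.88 × 6500 + 0.12 × 19400 = 5720 + 2328 = 8048

$8,048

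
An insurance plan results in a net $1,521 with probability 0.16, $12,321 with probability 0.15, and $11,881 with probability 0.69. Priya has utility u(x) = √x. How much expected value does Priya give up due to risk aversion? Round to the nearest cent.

E[u] = 0.16·√1521 + 0.15·√12321 + 0.69·√11881 = 0.16·39 + 0.15·111 + 0.69·109 = 98.1
CE = (98.1)² = 9623.61
Risk premium = EV − CE = 10289.4 − 9623.61 = 665.79

$665.79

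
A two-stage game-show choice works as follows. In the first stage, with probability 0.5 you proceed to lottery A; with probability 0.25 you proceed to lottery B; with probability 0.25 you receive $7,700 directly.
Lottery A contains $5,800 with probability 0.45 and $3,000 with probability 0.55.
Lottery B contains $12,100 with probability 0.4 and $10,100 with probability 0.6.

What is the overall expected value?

$6,780

EV(A) = 0.45 × 5800 + 0.55 × 3000 = 2610 + 1650 = 4260
EV(B) = 0.4 × 12100 + 0.6 × 10100 = 4840 + 6060 = 10900
Branch C: 7700 (certain)
Overall = 0.5 × 4260 + 0.25 × 10900 + 0.25 × 7700 = 2130 + 2725 + 1925 = 6780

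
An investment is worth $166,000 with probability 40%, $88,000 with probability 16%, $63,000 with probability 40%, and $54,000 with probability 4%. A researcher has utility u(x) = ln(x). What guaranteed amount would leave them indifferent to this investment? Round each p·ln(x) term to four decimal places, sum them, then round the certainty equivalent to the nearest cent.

E[u] = 0.4·ln(166000) + 0.16·ln(88000) + 0.4·ln(63000) + 0.04·ln(54000) = 4.8079 + 1.8216 + 4.4204 + 0.4359 = 11.4858
CE = e^11.4858 ≈ 97323.91

$97,323.91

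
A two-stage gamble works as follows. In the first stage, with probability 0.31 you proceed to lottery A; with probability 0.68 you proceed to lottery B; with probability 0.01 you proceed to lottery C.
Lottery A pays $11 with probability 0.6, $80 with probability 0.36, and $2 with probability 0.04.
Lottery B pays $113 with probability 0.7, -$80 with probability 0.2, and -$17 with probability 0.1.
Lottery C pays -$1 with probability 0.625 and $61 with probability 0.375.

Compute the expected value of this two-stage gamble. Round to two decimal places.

$52.97

EV(A) = 0.6 × 11 + 0.36 × 80 + 0.04 × 2 = 6.6 + 28.8 + 0.08 = 35.48
EV(B) = 0.7 × 113 + 0.2 × (-80) + 0.1 × (-17) = 79.1 − 16 − 1.7 = 61.4
EV(C) = 0.625 × (-1) + 0.375 × 61 = -0.625 + 22.875 = 22.25
Overall = 0.31 × 35.48 + 0.68 × 61.4 + 0.01 × 22.25 = 10.9988 + 41.752 + 0.2225 = 52.9733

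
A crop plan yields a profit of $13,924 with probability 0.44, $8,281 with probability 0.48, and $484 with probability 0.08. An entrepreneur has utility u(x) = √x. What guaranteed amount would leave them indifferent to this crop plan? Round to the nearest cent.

$9,478.97

E[u] = 0.44·√13924 + 0.48·√8281 + 0.08·√484 = 0.44·118 + 0.48·91 + 0.08·22 = 97.36
CE = (97.36)² = 9478.9696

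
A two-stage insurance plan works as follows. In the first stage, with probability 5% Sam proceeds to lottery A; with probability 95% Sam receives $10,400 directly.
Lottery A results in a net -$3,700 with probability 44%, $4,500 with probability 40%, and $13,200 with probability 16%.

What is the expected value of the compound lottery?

$9,994.20

EV(A) = 0.44 × (-3700) + 0.4 × 4500 + 0.16 × 13200 = -1628 + 1800 + 2112 = 2284
Branch B: 10400 (certain)
Overall = 0.05 × 2284 + 0.95 × 10400 = 114.2 + 9880 = 9994.2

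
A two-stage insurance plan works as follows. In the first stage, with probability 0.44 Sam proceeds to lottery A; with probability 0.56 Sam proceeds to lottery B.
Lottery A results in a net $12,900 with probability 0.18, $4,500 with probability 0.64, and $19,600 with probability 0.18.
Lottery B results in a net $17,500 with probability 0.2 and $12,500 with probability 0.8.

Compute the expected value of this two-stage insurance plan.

$11,401.20

EV(A) = 0.18 × 12900 + 0.64 × 4500 + 0.18 × 19600 = 2322 + 2880 + 3528 = 8730
EV(B) = 0.2 × 17500 + 0.8 × 12500 = 3500 + 10000 = 13500
Overall = 0.44 × 8730 + 0.56 × 13500 = 3841.2 + 7560 = 11401.2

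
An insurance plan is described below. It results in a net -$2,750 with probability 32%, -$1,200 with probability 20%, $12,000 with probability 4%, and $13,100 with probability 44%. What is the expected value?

EV = 0.32 × (-2750) + 0.2 × (-1200) + 0.04 × 12000 + 0.44 × 13100 = -880 − 240 + 480 + 5764 = 5124

$5,124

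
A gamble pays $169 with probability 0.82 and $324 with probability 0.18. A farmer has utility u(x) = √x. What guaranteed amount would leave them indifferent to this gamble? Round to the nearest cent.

$193.21

E[u] = 0.82·√169 + 0.18·√324 = 0.82·13 + 0.18·18 = 13.9
CE = (13.9)² = 193.21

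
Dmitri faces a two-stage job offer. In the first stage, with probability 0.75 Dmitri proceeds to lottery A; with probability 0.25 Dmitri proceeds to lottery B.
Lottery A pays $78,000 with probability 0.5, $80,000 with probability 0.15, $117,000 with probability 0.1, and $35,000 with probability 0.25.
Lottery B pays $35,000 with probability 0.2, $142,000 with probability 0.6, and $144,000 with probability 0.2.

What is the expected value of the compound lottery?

$83,837.50

EV(A) = 0.5 × 78000 + 0.15 × 80000 + 0.1 × 117000 + 0.25 × 35000 = 39000 + 12000 + 11700 + 8750 = 71450
EV(B) = 0.2 × 35000 + 0.6 × 142000 + 0.2 × 144000 = 7000 + 85200 + 28800 = 121000
Overall = 0.75 × 71450 + 0.25 × 121000 = 53587.5 + 30250 = 83837.5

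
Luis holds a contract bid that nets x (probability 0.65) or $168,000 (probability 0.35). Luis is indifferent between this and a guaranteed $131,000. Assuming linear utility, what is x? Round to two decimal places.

0.65·x + 0.35·168000 = 131000
0.65·x = 131000 − 58800 = 72200
x = 72200 / 0.65 = 111076.9231

x = $111,076.92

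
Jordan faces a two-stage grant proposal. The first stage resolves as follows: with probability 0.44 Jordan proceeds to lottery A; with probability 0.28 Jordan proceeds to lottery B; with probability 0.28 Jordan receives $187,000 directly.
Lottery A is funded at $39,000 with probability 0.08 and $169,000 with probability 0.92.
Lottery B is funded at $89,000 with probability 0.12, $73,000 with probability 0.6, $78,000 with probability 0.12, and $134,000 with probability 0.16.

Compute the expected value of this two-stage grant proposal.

EV(A) = 0.08 × 39000 + 0.92 × 169000 = 3120 + 155480 = 158600
EV(B) = 0.12 × 89000 + 0.6 × 73000 + 0.12 × 78000 + 0.16 × 134000 = 10680 + 43800 + 9360 + 21440 = 85280
Branch C: 187000 (certain)
Overall = 0.44 × 158600 + 0.28 × 85280 + 0.28 × 187000 = 69784 + 23878.4 + 52360 = 146022.4

$146,022.40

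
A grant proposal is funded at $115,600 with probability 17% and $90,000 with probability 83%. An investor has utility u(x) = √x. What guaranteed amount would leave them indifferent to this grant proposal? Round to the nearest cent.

E[u] = 0.17·√115600 + 0.83·√90000 = 0.17·340 + 0.83·300 = 306.8
CE = (306.8)² = 94126.24

$94,126.24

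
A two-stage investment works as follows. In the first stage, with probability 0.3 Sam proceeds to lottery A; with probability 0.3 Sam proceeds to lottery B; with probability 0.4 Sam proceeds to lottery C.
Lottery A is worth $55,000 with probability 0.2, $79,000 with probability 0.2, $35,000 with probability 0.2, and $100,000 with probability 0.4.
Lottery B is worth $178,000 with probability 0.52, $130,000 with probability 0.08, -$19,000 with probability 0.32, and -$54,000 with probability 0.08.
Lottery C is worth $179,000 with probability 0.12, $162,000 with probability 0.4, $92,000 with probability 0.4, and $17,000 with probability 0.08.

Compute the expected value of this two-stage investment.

EV(A) = 0.2 × 55000 + 0.2 × 79000 + 0.2 × 35000 + 0.4 × 100000 = 11000 + 15800 + 7000 + 40000 = 73800
EV(B) = 0.52 × 178000 + 0.08 × 130000 + 0.32 × (-19000) + 0.08 × (-54000) = 92560 + 10400 − 6080 − 4320 = 92560
EV(C) = 0.12 × 179000 + 0.4 × 162000 + 0.4 × 92000 + 0.08 × 17000 = 21480 + 64800 + 36800 + 1360 = 124440
Overall = 0.3 × 73800 + 0.3 × 92560 + 0.4 × 124440 = 22140 + 27768 + 49776 = 99684

$99,684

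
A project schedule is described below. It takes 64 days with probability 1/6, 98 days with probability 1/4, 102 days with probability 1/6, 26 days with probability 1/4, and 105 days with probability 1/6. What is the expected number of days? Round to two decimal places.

EV = 1/6 × 64 + 1/4 × 98 + 1/6 × 102 + 1/4 × 26 + 1/6 × 105 = 10.6667 + 24.5 + 17 + 6.5 + 17.5 = 76.1667

76.17 days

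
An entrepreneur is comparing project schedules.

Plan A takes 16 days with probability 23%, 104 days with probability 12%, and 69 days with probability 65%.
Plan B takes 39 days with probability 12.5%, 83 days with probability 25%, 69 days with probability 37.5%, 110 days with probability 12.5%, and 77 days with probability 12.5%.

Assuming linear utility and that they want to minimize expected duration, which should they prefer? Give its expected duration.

Plan A = 0.23 × 16 + 0.12 × 104 + 0.65 × 69 = 3.68 + 12.48 + 44.85 = 61.01
Plan B = 0.125 × 39 + 0.25 × 83 + 0.375 × 69 + 0.125 × 110 + 0.125 × 77 = 4.875 + 20.75 + 25.875 + 13.75 + 9.625 = 74.875

Plan A (61.01 days)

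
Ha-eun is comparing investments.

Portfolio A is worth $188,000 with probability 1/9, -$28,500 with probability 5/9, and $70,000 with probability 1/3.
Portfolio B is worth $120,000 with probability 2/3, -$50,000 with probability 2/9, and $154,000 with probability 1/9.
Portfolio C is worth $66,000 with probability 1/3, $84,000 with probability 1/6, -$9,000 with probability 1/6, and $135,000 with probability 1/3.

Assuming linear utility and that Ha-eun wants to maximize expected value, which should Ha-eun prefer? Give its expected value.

Portfolio A = 1/9 × 188000 + 5/9 × (-28500) + 1/3 × 70000 = 20888.8889 − 15833.3333 + 23333.3333 = 28388.8889
Portfolio B = 2/3 × 120000 + 2/9 × (-50000) + 1/9 × 154000 = 80000 − 11111.1111 + 17111.1111 = 86000
Portfolio C = 1/3 × 66000 + 1/6 × 84000 + 1/6 × (-9000) + 1/3 × 135000 = 22000 + 14000 − 1500 + 45000 = 79500

Portfolio B ($86,000)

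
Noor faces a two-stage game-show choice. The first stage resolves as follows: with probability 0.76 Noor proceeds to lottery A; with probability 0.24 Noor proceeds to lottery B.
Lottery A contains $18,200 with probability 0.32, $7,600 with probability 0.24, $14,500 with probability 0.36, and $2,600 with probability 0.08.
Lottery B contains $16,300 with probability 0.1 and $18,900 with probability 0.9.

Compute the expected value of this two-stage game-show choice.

$14,411.36

EV(A) = 0.32 × 18200 + 0.24 × 7600 + 0.36 × 14500 + 0.08 × 2600 = 5824 + 1824 + 5220 + 208 = 13076
EV(B) = 0.1 × 16300 + 0.9 × 18900 = 1630 + 17010 = 18640
Overall = 0.76 × 13076 + 0.24 × 18640 = 9937.76 + 4473.6 = 14411.36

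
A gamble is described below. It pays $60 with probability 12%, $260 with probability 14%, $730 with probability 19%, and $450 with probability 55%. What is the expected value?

EV = 0.12 × 60 + 0.14 × 260 + 0.19 × 730 + 0.55 × 450 = 7.2 + 36.4 + 138.7 + 247.5 = 429.8

$429.80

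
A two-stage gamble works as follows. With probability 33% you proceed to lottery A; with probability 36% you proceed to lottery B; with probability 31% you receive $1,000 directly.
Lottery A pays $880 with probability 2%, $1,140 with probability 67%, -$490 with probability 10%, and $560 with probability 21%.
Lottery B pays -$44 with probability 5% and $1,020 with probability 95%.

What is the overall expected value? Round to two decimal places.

$938.55

EV(A) = 0.02 × 880 + 0.67 × 1140 + 0.1 × (-490) + 0.21 × 560 = 17.6 + 763.8 − 49 + 117.6 = 850
EV(B) = 0.05 × (-44) + 0.95 × 1020 = -2.2 + 969 = 966.8
Branch C: 1000 (certain)
Overall = 0.33 × 850 + 0.36 × 966.8 + 0.31 × 1000 = 280.5 + 348.048 + 310 = 938.548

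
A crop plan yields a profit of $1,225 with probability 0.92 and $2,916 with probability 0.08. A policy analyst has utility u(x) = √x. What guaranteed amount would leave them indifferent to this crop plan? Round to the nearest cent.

E[u] = 0.92·√1225 + 0.08·√2916 = 0.92·35 + 0.08·54 = 36.52
CE = (36.52)² = 1333.7104

$1,333.71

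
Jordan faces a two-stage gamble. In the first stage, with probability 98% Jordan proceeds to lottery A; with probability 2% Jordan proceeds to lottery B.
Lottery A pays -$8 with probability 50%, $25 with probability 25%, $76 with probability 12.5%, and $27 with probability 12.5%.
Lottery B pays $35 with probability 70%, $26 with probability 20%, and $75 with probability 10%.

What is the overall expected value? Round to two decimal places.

$15.57

EV(A) = 0.5 × (-8) + 0.25 × 25 + 0.125 × 76 + 0.125 × 27 = -4 + 6.25 + 9.5 + 3.375 = 15.125
EV(B) = 0.7 × 35 + 0.2 × 26 + 0.1 × 75 = 24.5 + 5.2 + 7.5 = 37.2
Overall = 0.98 × 15.125 + 0.02 × 37.2 = 14.8225 + 0.744 = 15.5665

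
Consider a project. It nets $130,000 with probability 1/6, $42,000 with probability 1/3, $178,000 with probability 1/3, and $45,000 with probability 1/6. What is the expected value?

$102,500

EV = 1/6 × 130000 + 1/3 × 42000 + 1/3 × 178000 + 1/6 × 45000 = 21666.6667 + 14000 + 59333.3333 + 7500 = 102500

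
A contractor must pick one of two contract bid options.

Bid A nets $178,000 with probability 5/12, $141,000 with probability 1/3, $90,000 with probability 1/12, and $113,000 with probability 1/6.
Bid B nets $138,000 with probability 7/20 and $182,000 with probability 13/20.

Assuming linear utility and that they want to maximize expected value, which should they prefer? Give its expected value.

Bid A = 5/12 × 178000 + 1/3 × 141000 + 1/12 × 90000 + 1/6 × 113000 = 74166.6667 + 47000 + 7500 + 18833.3333 = 147500
Bid B = 7/20 × 138000 + 13/20 × 182000 = 48300 + 118300 = 166600

Bid B ($166,600)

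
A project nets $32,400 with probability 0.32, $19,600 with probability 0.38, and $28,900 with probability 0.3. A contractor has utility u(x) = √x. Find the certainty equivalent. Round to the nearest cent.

E[u] = 0.32·√32400 + 0.38·√19600 + 0.3·√28900 = 0.32·180 + 0.38·140 + 0.3·170 = 161.8
CE = (161.8)² = 26179.24

$26,179.24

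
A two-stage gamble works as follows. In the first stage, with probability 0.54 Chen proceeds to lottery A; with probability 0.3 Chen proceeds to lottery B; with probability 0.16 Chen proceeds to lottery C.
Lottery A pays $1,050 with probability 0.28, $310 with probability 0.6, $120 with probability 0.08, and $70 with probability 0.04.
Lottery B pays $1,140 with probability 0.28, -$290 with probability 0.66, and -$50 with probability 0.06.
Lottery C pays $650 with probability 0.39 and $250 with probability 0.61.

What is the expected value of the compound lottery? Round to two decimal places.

$368.30

EV(A) = 0.28 × 1050 + 0.6 × 310 + 0.08 × 120 + 0.04 × 70 = 294 + 186 + 9.6 + 2.8 = 492.4
EV(B) = 0.28 × 1140 + 0.66 × (-290) + 0.06 × (-50) = 319.2 − 191.4 − 3 = 124.8
EV(C) = 0.39 × 650 + 0.61 × 250 = 253.5 + 152.5 = 406
Overall = 0.54 × 492.4 + 0.3 × 124.8 + 0.16 × 406 = 265.896 + 37.44 + 64.96 = 368.296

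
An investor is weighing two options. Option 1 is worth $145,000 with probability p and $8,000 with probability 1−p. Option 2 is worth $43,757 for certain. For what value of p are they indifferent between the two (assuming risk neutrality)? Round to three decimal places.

p = 0.261

p·145000 + (1−p)·8000 = 43757
137000p + 8000 = 43757
p = (43757 − 8000) / 137000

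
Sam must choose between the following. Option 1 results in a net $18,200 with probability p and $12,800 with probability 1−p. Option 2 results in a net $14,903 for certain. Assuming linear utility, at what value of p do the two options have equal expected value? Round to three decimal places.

p·18200 + (1−p)·12800 = 14903
5400p + 12800 = 14903
p = (14903 − 12800) / 5400

p = 0.389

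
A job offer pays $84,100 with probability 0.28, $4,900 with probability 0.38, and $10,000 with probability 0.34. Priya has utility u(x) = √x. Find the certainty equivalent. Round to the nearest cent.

E[u] = 0.28·√84100 + 0.38·√4900 + 0.34·√10000 = 0.28·290 + 0.38·70 + 0.34·100 = 141.8
CE = (141.8)² = 20107.24

$20,107.24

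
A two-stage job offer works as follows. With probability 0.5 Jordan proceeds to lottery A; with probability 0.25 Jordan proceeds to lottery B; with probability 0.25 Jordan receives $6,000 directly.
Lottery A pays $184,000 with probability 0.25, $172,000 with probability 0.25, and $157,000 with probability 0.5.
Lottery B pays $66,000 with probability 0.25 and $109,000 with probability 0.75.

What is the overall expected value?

$109,812.50

EV(A) = 0.25 × 184000 + 0.25 × 172000 + 0.5 × 157000 = 46000 + 43000 + 78500 = 167500
EV(B) = 0.25 × 66000 + 0.75 × 109000 = 16500 + 81750 = 98250
Branch C: 6000 (certain)
Overall = 0.5 × 167500 + 0.25 × 98250 + 0.25 × 6000 = 83750 + 24562.5 + 1500 = 109812.5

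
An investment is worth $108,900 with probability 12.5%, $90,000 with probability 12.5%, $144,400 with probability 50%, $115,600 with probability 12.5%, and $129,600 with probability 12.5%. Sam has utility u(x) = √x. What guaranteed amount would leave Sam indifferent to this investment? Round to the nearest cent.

$126,914.06

E[u] = 0.125·√108900 + 0.125·√90000 + 0.5·√144400 + 0.125·√115600 + 0.125·√129600 = 0.125·330 + 0.125·300 + 0.5·380 + 0.125·340 + 0.125·360 = 356.25
CE = (356.25)² = 126914.0625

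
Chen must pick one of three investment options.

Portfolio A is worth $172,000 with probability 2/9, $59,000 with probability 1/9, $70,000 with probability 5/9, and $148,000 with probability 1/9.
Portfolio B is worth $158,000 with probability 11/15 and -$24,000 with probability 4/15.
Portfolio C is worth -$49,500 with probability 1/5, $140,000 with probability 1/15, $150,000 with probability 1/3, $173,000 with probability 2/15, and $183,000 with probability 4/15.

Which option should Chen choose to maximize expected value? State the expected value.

Portfolio C ($121,300)

Portfolio A = 2/9 × 172000 + 1/9 × 59000 + 5/9 × 70000 + 1/9 × 148000 = 38222.2222 + 6555.5556 + 38888.8889 + 16444.4444 = 100111.1111
Portfolio B = 11/15 × 158000 + 4/15 × (-24000) = 115866.6667 − 6400 = 109466.6667
Portfolio C = 1/5 × (-49500) + 1/15 × 140000 + 1/3 × 150000 + 2/15 × 173000 + 4/15 × 183000 = -9900 + 9333.3333 + 50000 + 23066.6667 + 48800 = 121300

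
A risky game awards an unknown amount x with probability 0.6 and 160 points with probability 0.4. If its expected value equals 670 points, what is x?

x = 1,010 points

0.6·x + 0.4·160 = 670
0.6·x = 670 − 64 = 606
x = 606 / 0.6 = 1010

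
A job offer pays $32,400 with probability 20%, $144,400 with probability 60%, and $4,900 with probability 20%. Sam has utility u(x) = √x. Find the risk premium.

$16,816

E[u] = 0.2·√32400 + 0.6·√144400 + 0.2·√4900 = 0.2·180 + 0.6·380 + 0.2·70 = 278
CE = (278)² = 77284
Risk premium = EV − CE = 94100 − 77284 = 16816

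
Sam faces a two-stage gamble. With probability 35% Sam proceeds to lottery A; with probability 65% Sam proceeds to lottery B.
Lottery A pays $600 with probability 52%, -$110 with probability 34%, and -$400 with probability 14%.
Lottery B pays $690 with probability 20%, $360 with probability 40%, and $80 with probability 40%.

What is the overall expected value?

$280.61

EV(A) = 0.52 × 600 + 0.34 × (-110) + 0.14 × (-400) = 312 − 37.4 − 56 = 218.6
EV(B) = 0.2 × 690 + 0.4 × 360 + 0.4 × 80 = 138 + 144 + 32 = 314
Overall = 0.35 × 218.6 + 0.65 × 314 = 76.51 + 204.1 = 280.61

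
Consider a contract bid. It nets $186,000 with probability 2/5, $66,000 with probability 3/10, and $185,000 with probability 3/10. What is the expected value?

EV = 2/5 × 186000 + 3/10 × 66000 + 3/10 × 185000 = 74400 + 19800 + 55500 = 149700

$149,700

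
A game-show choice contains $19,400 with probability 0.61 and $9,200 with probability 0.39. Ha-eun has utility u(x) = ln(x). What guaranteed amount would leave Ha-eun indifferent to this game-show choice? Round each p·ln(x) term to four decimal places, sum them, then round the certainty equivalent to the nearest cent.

E[u] = 0.61·ln(19400) + 0.39·ln(9200) = 6.0225 + 3.5595 = 9.5820
CE = e^9.5820 ≈ 14501.39

$14,501.39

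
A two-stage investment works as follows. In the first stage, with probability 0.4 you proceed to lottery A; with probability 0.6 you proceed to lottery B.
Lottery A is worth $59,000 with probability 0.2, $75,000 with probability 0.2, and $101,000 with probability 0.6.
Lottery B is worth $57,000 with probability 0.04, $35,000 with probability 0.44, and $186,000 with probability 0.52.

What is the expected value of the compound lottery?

EV(A) = 0.2 × 59000 + 0.2 × 75000 + 0.6 × 101000 = 11800 + 15000 + 60600 = 87400
EV(B) = 0.04 × 57000 + 0.44 × 35000 + 0.52 × 186000 = 2280 + 15400 + 96720 = 114400
Overall = 0.4 × 87400 + 0.6 × 114400 = 34960 + 68640 = 103600

$103,600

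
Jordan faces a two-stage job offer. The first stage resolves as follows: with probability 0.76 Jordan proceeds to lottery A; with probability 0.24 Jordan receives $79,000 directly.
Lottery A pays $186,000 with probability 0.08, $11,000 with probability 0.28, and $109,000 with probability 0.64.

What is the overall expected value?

EV(A) = 0.08 × 186000 + 0.28 × 11000 + 0.64 × 109000 = 14880 + 3080 + 69760 = 87720
Branch B: 79000 (certain)
Overall = 0.76 × 87720 + 0.24 × 79000 = 66667.2 + 18960 = 85627.2

$85,627.20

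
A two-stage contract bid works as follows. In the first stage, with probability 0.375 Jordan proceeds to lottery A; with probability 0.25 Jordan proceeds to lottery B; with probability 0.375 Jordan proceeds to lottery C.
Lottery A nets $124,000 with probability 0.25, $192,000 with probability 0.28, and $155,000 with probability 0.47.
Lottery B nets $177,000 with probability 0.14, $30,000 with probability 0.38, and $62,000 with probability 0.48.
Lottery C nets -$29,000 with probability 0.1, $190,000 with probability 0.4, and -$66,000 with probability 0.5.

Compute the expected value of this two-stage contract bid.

$90,626.25

EV(A) = 0.25 × 124000 + 0.28 × 192000 + 0.47 × 155000 = 31000 + 53760 + 72850 = 157610
EV(B) = 0.14 × 177000 + 0.38 × 30000 + 0.48 × 62000 = 24780 + 11400 + 29760 = 65940
EV(C) = 0.1 × (-29000) + 0.4 × 190000 + 0.5 × (-66000) = -2900 + 76000 − 33000 = 40100
Overall = 0.375 × 157610 + 0.25 × 65940 + 0.375 × 40100 = 59103.75 + 16485 + 15037.5 = 90626.25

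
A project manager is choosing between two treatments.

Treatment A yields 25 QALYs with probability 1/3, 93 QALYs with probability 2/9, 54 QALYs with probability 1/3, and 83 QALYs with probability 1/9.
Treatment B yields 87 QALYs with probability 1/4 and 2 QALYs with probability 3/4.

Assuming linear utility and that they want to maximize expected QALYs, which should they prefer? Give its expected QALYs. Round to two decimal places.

Treatment A (56.22 QALYs)

Treatment A = 1/3 × 25 + 2/9 × 93 + 1/3 × 54 + 1/9 × 83 = 8.3333 + 20.6667 + 18 + 9.2222 = 56.2222
Treatment B = 1/4 × 87 + 3/4 × 2 = 21.75 + 1.5 = 23.25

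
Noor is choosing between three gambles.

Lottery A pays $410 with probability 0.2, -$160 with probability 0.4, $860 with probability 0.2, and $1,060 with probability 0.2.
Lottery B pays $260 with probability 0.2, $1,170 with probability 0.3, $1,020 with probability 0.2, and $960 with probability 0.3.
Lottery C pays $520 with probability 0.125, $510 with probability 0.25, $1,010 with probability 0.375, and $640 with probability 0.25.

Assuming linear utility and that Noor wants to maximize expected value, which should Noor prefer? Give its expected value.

Lottery A = 0.2 × 410 + 0.4 × (-160) + 0.2 × 860 + 0.2 × 1060 = 82 − 64 + 172 + 212 = 402
Lottery B = 0.2 × 260 + 0.3 × 1170 + 0.2 × 1020 + 0.3 × 960 = 52 + 351 + 204 + 288 = 895
Lottery C = 0.125 × 520 + 0.25 × 510 + 0.375 × 1010 + 0.25 × 640 = 65 + 127.5 + 378.75 + 160 = 731.25

Lottery B ($895)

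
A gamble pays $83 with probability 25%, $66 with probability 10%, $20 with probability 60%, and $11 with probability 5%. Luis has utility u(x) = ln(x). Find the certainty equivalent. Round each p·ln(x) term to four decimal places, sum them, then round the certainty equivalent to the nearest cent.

$31.22

E[u] = 0.25·ln(83) + 0.1·ln(66) + 0.6·ln(20) + 0.05·ln(11) = 1.1047 + 0.4190 + 1.7974 + 0.1199 = 3.4410
CE = e^3.4410 ≈ 31.22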